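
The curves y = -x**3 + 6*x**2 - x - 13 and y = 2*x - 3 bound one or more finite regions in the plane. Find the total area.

81/2

Set the curves equal: -x**3 + 6*x**2 - x - 13 = 2*x - 3, so -x**3 + 6*x**2 - 3*x - 10 = 0, which factors as -(x - 5)*(x - 2)*(x + 1) = 0. The curves meet at x = -1, 2, 5.
On [-1, 2], y = 2*x - 3 is on top; that piece has area ∫[-1,2] (-(-x**3 + 6*x**2 - 3*x - 10)) dx = 81/4.
On [2, 5], y = -x**3 + 6*x**2 - x - 13 is on top; that piece has area ∫[2,5] (-x**3 + 6*x**2 - 3*x - 10) dx = 81/4.
Total enclosed area = 81/4 + 81/4 = 81/2.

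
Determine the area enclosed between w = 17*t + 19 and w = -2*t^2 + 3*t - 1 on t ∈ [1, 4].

207

On [1, 4], (17*t + 19) - (-2*t^2 + 3*t - 1) = 2*t^2 + 14*t + 20 is ≥ 0 throughout, so the area is a single integral of |2*t^2 + 14*t + 20|.
∫[1,4] (2*t^2 + 14*t + 20) dt = 207.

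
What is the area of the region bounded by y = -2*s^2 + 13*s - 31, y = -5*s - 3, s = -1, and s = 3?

The difference (-2*s^2 + 13*s - 31) - (-5*s - 3) = -2*s^2 + 18*s - 28 changes sign at s = 2 inside [-1, 3], so split the integral there.
∫[-1,2] (-2*s^2 + 18*s - 28) ds = -63; the area of that piece is 63.
∫[2,3] (-2*s^2 + 18*s - 28) ds = 13/3.
Total area = 63 + 13/3 = 202/3.

202/3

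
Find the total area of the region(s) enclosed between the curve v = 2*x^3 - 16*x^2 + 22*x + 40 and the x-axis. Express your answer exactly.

443/3

The curve meets the x-axis where 2*x^3 - 16*x^2 + 22*x + 40 = 0, i.e. 2*(x - 5)*(x - 4)*(x + 1) = 0, at x = -1, 4, 5.
On [-1, 4] the curve lies above the axis; ∫[-1,4] (2*x^3 - 16*x^2 + 22*x + 40) dx = 875/6, giving area 875/6.
On [4, 5] the curve lies below the axis; ∫[4,5] (2*x^3 - 16*x^2 + 22*x + 40) dx = -11/6, giving area 11/6.
Total area = 875/6 + 11/6 = 443/3.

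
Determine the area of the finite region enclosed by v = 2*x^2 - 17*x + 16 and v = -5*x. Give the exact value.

Set the curves equal: 2*x^2 - 17*x + 16 = -5*x, so 2*x^2 - 12*x + 16 = 0, which factors as 2*(x - 4)*(x - 2) = 0. The curves meet at x = 2, 4.
On [2, 4], v = -5*x is on top; that piece has area ∫[2,4] (-(2*x^2 - 12*x + 16)) dx = 8/3.

8/3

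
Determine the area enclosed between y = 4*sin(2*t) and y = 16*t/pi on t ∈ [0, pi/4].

2 - pi/2

On [0, pi/4], (4*sin(2*t)) - (16*t/pi) = -16*t/pi + 4*sin(2*t) is ≥ 0 throughout, so the area is a single integral of |-16*t/pi + 4*sin(2*t)|.
∫[0,pi/4] (-16*t/pi + 4*sin(2*t)) dt = 2 - pi/2.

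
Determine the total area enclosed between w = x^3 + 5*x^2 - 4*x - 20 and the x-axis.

937/12

The curve meets the x-axis where x^3 + 5*x^2 - 4*x - 20 = 0, i.e. (x - 2)*(x + 2)*(x + 5) = 0, at x = -5, -2, 2.
On [-5, -2] the curve lies above the axis; ∫[-5,-2] (x^3 + 5*x^2 - 4*x - 20) dx = 99/4, giving area 99/4.
On [-2, 2] the curve lies below the axis; ∫[-2,2] (x^3 + 5*x^2 - 4*x - 20) dx = -160/3, giving area 160/3.
Total area = 99/4 + 160/3 = 937/12.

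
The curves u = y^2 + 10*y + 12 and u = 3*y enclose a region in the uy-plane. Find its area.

Both boundary curves give u as a function of y, so integrate with respect to y. Setting them equal: y^2 + 7*y + 12 = 0, i.e. (y + 3)*(y + 4) = 0, so they meet at y = -4, -3.
For y in [-4, -3], u = y^2 + 10*y + 12 is on the left; area = ∫[-4,-3] (-(y^2 + 7*y + 12)) dy = 1/6.

1/6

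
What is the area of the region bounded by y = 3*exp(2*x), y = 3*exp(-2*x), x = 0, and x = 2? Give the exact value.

-3 + 3*exp(-4)/2 + 3*exp(4)/2

On [0, 2], (3*exp(2*x)) - (3*exp(-2*x)) = 3*exp(2*x) - 3*exp(-2*x) is ≥ 0 throughout, so the area is a single integral of |3*exp(2*x) - 3*exp(-2*x)|.
∫[0,2] (3*exp(2*x) - 3*exp(-2*x)) dx = -3 + 3*exp(-4)/2 + 3*exp(4)/2.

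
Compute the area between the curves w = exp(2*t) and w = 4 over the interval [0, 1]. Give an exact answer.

The difference (exp(2*t)) - (4) = exp(2*t) - 4 changes sign at t = log(2) inside [0, 1], so split the integral there.
∫[0,log(2)] (exp(2*t) - 4) dt = 3/2 - log(16); the area of that piece is -3/2 + log(16).
∫[log(2),1] (exp(2*t) - 4) dt = -6 + 4*log(2) + exp(2)/2.
Total area = (-3/2 + log(16)) + (-6 + 4*log(2) + exp(2)/2) = -15/2 + exp(2)/2 + 8*log(2).

-15/2 + exp(2)/2 + 8*log(2)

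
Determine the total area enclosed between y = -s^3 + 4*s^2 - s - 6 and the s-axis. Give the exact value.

71/6

The curve meets the s-axis where -s^3 + 4*s^2 - s - 6 = 0, i.e. -(s - 3)*(s - 2)*(s + 1) = 0, at s = -1, 2, 3.
On [-1, 2] the curve lies below the axis; ∫[-1,2] (-s^3 + 4*s^2 - s - 6) ds = -45/4, giving area 45/4.
On [2, 3] the curve lies above the axis; ∫[2,3] (-s^3 + 4*s^2 - s - 6) ds = 7/12, giving area 7/12.
Total area = 45/4 + 7/12 = 71/6.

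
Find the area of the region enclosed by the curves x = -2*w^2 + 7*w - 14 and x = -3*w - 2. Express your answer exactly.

Both boundary curves give x as a function of w, so integrate with respect to w. Setting them equal: -2*w^2 + 10*w - 12 = 0, i.e. -2*(w - 3)*(w - 2) = 0, so they meet at w = 2, 3.
For w in [2, 3], x = -2*w^2 + 7*w - 14 is on the right; area = ∫[2,3] (-2*w^2 + 10*w - 12) dw = 1/3.

1/3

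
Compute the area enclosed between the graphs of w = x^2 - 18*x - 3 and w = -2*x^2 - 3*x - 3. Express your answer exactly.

Set the curves equal: x^2 - 18*x - 3 = -2*x^2 - 3*x - 3, so 3*x^2 - 15*x = 0, which factors as 3*x*(x - 5) = 0. The curves meet at x = 0, 5.
On [0, 5], w = -2*x^2 - 3*x - 3 is on top; that piece has area ∫[0,5] (-(3*x^2 - 15*x)) dx = 125/2.

125/2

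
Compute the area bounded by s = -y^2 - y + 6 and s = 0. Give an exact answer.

Both boundary curves give s as a function of y, so integrate with respect to y. Setting them equal: -y^2 - y + 6 = 0, i.e. -(y - 2)*(y + 3) = 0, so they meet at y = -3, 2.
For y in [-3, 2], s = -y^2 - y + 6 is on the right; area = ∫[-3,2] (-y^2 - y + 6) dy = 125/6.

125/6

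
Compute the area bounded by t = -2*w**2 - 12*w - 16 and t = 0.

8/3

Both boundary curves give t as a function of w, so integrate with respect to w. Setting them equal: -2*w**2 - 12*w - 16 = 0, i.e. -2*(w + 2)*(w + 4) = 0, so they meet at w = -4, -2.
For w in [-4, -2], t = -2*w**2 - 12*w - 16 is on the right; area = ∫[-4,-2] (-2*w**2 - 12*w - 16) dw = 8/3.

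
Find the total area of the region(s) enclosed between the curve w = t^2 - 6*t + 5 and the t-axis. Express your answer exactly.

32/3

The curve meets the t-axis where t^2 - 6*t + 5 = 0, i.e. (t - 5)*(t - 1) = 0, at t = 1, 5.
On [1, 5] the curve lies below the axis; ∫[1,5] (t^2 - 6*t + 5) dt = -32/3, giving area 32/3.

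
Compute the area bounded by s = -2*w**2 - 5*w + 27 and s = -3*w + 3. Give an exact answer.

343/3

Both boundary curves give s as a function of w, so integrate with respect to w. Setting them equal: -2*w**2 - 2*w + 24 = 0, i.e. -2*(w - 3)*(w + 4) = 0, so they meet at w = -4, 3.
For w in [-4, 3], s = -2*w**2 - 5*w + 27 is on the right; area = ∫[-4,3] (-2*w**2 - 2*w + 24) dw = 343/3.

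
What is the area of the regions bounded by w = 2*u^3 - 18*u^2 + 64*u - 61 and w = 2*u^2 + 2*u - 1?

37/6

Set the curves equal: 2*u^3 - 18*u^2 + 64*u - 61 = 2*u^2 + 2*u - 1, so 2*u^3 - 20*u^2 + 62*u - 60 = 0, which factors as 2*(u - 5)*(u - 3)*(u - 2) = 0. The curves meet at u = 2, 3, 5.
On [2, 3], w = 2*u^3 - 18*u^2 + 64*u - 61 is on top; that piece has area ∫[2,3] (2*u^3 - 20*u^2 + 62*u - 60) du = 5/6.
On [3, 5], w = 2*u^2 + 2*u - 1 is on top; that piece has area ∫[3,5] (-(2*u^3 - 20*u^2 + 62*u - 60)) du = 16/3.
Total enclosed area = 5/6 + 16/3 = 37/6.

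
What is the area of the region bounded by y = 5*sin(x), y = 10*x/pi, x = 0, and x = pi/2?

5 - 5*pi/4

On [0, pi/2], (5*sin(x)) - (10*x/pi) = -10*x/pi + 5*sin(x) is ≥ 0 throughout, so the area is a single integral of |-10*x/pi + 5*sin(x)|.
∫[0,pi/2] (-10*x/pi + 5*sin(x)) dx = 5 - 5*pi/4.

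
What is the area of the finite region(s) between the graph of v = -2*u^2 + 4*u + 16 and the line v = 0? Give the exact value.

The curve meets the u-axis where -2*u^2 + 4*u + 16 = 0, i.e. -2*(u - 4)*(u + 2) = 0, at u = -2, 4.
On [-2, 4] the curve lies above the axis; ∫[-2,4] (-2*u^2 + 4*u + 16) du = 72, giving area 72.

72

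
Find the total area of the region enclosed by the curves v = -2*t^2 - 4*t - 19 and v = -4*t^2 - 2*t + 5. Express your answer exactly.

343/3

Set the curves equal: -2*t^2 - 4*t - 19 = -4*t^2 - 2*t + 5, so 2*t^2 - 2*t - 24 = 0, which factors as 2*(t - 4)*(t + 3) = 0. The curves meet at t = -3, 4.
On [-3, 4], v = -4*t^2 - 2*t + 5 is on top; that piece has area ∫[-3,4] (-(2*t^2 - 2*t - 24)) dt = 343/3.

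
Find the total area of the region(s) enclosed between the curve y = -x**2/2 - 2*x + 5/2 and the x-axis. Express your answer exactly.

18

The curve meets the x-axis where -x**2/2 - 2*x + 5/2 = 0, i.e. -(x - 1)*(x + 5)/2 = 0, at x = -5, 1.
On [-5, 1] the curve lies above the axis; ∫[-5,1] (-x**2/2 - 2*x + 5/2) dx = 18, giving area 18.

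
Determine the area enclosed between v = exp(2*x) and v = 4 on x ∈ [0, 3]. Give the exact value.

-31/2 + 8*log(2) + exp(6)/2

The difference (exp(2*x)) - (4) = exp(2*x) - 4 changes sign at x = log(2) inside [0, 3], so split the integral there.
∫[0,log(2)] (exp(2*x) - 4) dx = 3/2 - log(16); the area of that piece is -3/2 + log(16).
∫[log(2),3] (exp(2*x) - 4) dx = -14 + 4*log(2) + exp(6)/2.
Total area = (-3/2 + log(16)) + (-14 + 4*log(2) + exp(6)/2) = -31/2 + 8*log(2) + exp(6)/2.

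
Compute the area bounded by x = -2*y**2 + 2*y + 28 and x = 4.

Both boundary curves give x as a function of y, so integrate with respect to y. Setting them equal: -2*y**2 + 2*y + 24 = 0, i.e. -2*(y - 4)*(y + 3) = 0, so they meet at y = -3, 4.
For y in [-3, 4], x = -2*y**2 + 2*y + 28 is on the right; area = ∫[-3,4] (-2*y**2 + 2*y + 24) dy = 343/3.

343/3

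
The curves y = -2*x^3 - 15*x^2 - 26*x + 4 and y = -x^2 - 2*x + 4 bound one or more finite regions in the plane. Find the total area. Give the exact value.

Set the curves equal: -2*x^3 - 15*x^2 - 26*x + 4 = -x^2 - 2*x + 4, so -2*x^3 - 14*x^2 - 24*x = 0, which factors as -2*x*(x + 3)*(x + 4) = 0. The curves meet at x = -4, -3, 0.
On [-4, -3], y = -x^2 - 2*x + 4 is on top; that piece has area ∫[-4,-3] (-(-2*x^3 - 14*x^2 - 24*x)) dx = 7/6.
On [-3, 0], y = -2*x^3 - 15*x^2 - 26*x + 4 is on top; that piece has area ∫[-3,0] (-2*x^3 - 14*x^2 - 24*x) dx = 45/2.
Total enclosed area = 7/6 + 45/2 = 71/3.

71/3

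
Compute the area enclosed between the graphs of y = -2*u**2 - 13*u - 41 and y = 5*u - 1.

Set the curves equal: -2*u**2 - 13*u - 41 = 5*u - 1, so -2*u**2 - 18*u - 40 = 0, which factors as -2*(u + 4)*(u + 5) = 0. The curves meet at u = -5, -4.
On [-5, -4], y = -2*u**2 - 13*u - 41 is on top; that piece has area ∫[-5,-4] (-2*u**2 - 18*u - 40) du = 1/3.

1/3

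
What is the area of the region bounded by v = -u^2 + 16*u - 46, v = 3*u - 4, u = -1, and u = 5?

On [-1, 5], (-u^2 + 16*u - 46) - (3*u - 4) = -u^2 + 13*u - 42 is ≤ 0 throughout, so the area is a single integral of |-u^2 + 13*u - 42|.
∫[-1,5] (-u^2 + 13*u - 42) du = -138; the area of that piece is 138.

138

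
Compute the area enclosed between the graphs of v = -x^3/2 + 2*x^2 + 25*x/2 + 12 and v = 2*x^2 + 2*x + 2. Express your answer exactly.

999/8

Set the curves equal: -x^3/2 + 2*x^2 + 25*x/2 + 12 = 2*x^2 + 2*x + 2, so -x^3/2 + 21*x/2 + 10 = 0, which factors as -(x - 5)*(x + 1)*(x + 4)/2 = 0. The curves meet at x = -4, -1, 5.
On [-4, -1], v = 2*x^2 + 2*x + 2 is on top; that piece has area ∫[-4,-1] (-(-x^3/2 + 21*x/2 + 10)) dx = 135/8.
On [-1, 5], v = -x^3/2 + 2*x^2 + 25*x/2 + 12 is on top; that piece has area ∫[-1,5] (-x^3/2 + 21*x/2 + 10) dx = 108.
Total enclosed area = 135/8 + 108 = 999/8.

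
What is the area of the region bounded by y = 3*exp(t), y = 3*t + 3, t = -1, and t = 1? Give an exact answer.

On [-1, 1], (3*exp(t)) - (3*t + 3) = -3*t + 3*exp(t) - 3 is ≥ 0 throughout, so the area is a single integral of |-3*t + 3*exp(t) - 3|.
∫[-1,1] (-3*t + 3*exp(t) - 3) dt = -6 - 3*exp(-1) + 3*exp(1).

-6 - 3*exp(-1) + 3*exp(1)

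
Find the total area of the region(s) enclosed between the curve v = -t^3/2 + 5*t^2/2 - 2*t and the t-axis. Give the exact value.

The curve meets the t-axis where -t^3/2 + 5*t^2/2 - 2*t = 0, i.e. -t*(t - 4)*(t - 1)/2 = 0, at t = 0, 1, 4.
On [0, 1] the curve lies below the axis; ∫[0,1] (-t^3/2 + 5*t^2/2 - 2*t) dt = -7/24, giving area 7/24.
On [1, 4] the curve lies above the axis; ∫[1,4] (-t^3/2 + 5*t^2/2 - 2*t) dt = 45/8, giving area 45/8.
Total area = 7/24 + 45/8 = 71/12.

71/12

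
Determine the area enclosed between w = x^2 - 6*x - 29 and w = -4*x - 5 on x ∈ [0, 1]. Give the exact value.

On [0, 1], (x^2 - 6*x - 29) - (-4*x - 5) = x^2 - 2*x - 24 is ≤ 0 throughout, so the area is a single integral of |x^2 - 2*x - 24|.
∫[0,1] (x^2 - 2*x - 24) dx = -74/3; the area of that piece is 74/3.

74/3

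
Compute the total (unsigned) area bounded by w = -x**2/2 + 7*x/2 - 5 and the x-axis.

The curve meets the x-axis where -x**2/2 + 7*x/2 - 5 = 0, i.e. -(x - 5)*(x - 2)/2 = 0, at x = 2, 5.
On [2, 5] the curve lies above the axis; ∫[2,5] (-x**2/2 + 7*x/2 - 5) dx = 9/4, giving area 9/4.

9/4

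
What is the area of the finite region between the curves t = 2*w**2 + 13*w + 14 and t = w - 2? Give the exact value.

8/3

Both boundary curves give t as a function of w, so integrate with respect to w. Setting them equal: 2*w**2 + 12*w + 16 = 0, i.e. 2*(w + 2)*(w + 4) = 0, so they meet at w = -4, -2.
For w in [-4, -2], t = 2*w**2 + 13*w + 14 is on the left; area = ∫[-4,-2] (-(2*w**2 + 12*w + 16)) dw = 8/3.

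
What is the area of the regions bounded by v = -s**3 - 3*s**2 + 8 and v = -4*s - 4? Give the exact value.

131/4

Set the curves equal: -s**3 - 3*s**2 + 8 = -4*s - 4, so -s**3 - 3*s**2 + 4*s + 12 = 0, which factors as -(s - 2)*(s + 2)*(s + 3) = 0. The curves meet at s = -3, -2, 2.
On [-3, -2], v = -4*s - 4 is on top; that piece has area ∫[-3,-2] (-(-s**3 - 3*s**2 + 4*s + 12)) ds = 3/4.
On [-2, 2], v = -s**3 - 3*s**2 + 8 is on top; that piece has area ∫[-2,2] (-s**3 - 3*s**2 + 4*s + 12) ds = 32.
Total enclosed area = 3/4 + 32 = 131/4.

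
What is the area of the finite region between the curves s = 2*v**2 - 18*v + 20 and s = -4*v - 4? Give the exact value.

1/3

Both boundary curves give s as a function of v, so integrate with respect to v. Setting them equal: 2*v**2 - 14*v + 24 = 0, i.e. 2*(v - 4)*(v - 3) = 0, so they meet at v = 3, 4.
For v in [3, 4], s = 2*v**2 - 18*v + 20 is on the left; area = ∫[3,4] (-(2*v**2 - 14*v + 24)) dv = 1/3.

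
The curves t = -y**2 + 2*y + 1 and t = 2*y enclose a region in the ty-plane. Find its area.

4/3

Both boundary curves give t as a function of y, so integrate with respect to y. Setting them equal: -y**2 + 1 = 0, i.e. -(y - 1)*(y + 1) = 0, so they meet at y = -1, 1.
For y in [-1, 1], t = -y**2 + 2*y + 1 is on the right; area = ∫[-1,1] (-y**2 + 1) dy = 4/3.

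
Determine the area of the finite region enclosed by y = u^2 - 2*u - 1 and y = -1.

Set the curves equal: u^2 - 2*u - 1 = -1, so u^2 - 2*u = 0, which factors as u*(u - 2) = 0. The curves meet at u = 0, 2.
On [0, 2], y = -1 is on top; that piece has area ∫[0,2] (-(u^2 - 2*u)) du = 4/3.

4/3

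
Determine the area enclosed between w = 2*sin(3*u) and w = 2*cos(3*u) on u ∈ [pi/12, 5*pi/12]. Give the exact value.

On [pi/12, 5*pi/12], (2*sin(3*u)) - (2*cos(3*u)) = 2*sin(3*u) - 2*cos(3*u) is ≥ 0 throughout, so the area is a single integral of |2*sin(3*u) - 2*cos(3*u)|.
∫[pi/12,5*pi/12] (2*sin(3*u) - 2*cos(3*u)) du = 4*sqrt(2)/3.

4*sqrt(2)/3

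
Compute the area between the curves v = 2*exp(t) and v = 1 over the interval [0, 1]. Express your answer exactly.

On [0, 1], (2*exp(t)) - (1) = 2*exp(t) - 1 is ≥ 0 throughout, so the area is a single integral of |2*exp(t) - 1|.
∫[0,1] (2*exp(t) - 1) dt = -3 + 2*exp(1).

-3 + 2*exp(1)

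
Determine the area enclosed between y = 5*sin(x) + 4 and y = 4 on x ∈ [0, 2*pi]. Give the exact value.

20

The difference (5*sin(x) + 4) - (4) = 5*sin(x) changes sign at x = pi inside [0, 2*pi], so split the integral there.
∫[0,pi] (5*sin(x)) dx = 10.
∫[pi,2*pi] (5*sin(x)) dx = -10; the area of that piece is 10.
Total area = 10 + 10 = 20.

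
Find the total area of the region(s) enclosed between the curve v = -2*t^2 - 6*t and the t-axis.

9

The curve meets the t-axis where -2*t^2 - 6*t = 0, i.e. -2*t*(t + 3) = 0, at t = -3, 0.
On [-3, 0] the curve lies above the axis; ∫[-3,0] (-2*t^2 - 6*t) dt = 9, giving area 9.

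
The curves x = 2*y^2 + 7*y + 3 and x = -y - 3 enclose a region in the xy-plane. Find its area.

8/3

Both boundary curves give x as a function of y, so integrate with respect to y. Setting them equal: 2*y^2 + 8*y + 6 = 0, i.e. 2*(y + 1)*(y + 3) = 0, so they meet at y = -3, -1.
For y in [-3, -1], x = 2*y^2 + 7*y + 3 is on the left; area = ∫[-3,-1] (-(2*y^2 + 8*y + 6)) dy = 8/3.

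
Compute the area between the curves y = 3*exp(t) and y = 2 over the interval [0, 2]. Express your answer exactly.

On [0, 2], (3*exp(t)) - (2) = 3*exp(t) - 2 is ≥ 0 throughout, so the area is a single integral of |3*exp(t) - 2|.
∫[0,2] (3*exp(t) - 2) dt = -7 + 3*exp(2).

-7 + 3*exp(2)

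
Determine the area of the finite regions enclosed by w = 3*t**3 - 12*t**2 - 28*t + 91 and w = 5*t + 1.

Set the curves equal: 3*t**3 - 12*t**2 - 28*t + 91 = 5*t + 1, so 3*t**3 - 12*t**2 - 33*t + 90 = 0, which factors as 3*(t - 5)*(t - 2)*(t + 3) = 0. The curves meet at t = -3, 2, 5.
On [-3, 2], w = 3*t**3 - 12*t**2 - 28*t + 91 is on top; that piece has area ∫[-3,2] (3*t**3 - 12*t**2 - 33*t + 90) dt = 1375/4.
On [2, 5], w = 5*t + 1 is on top; that piece has area ∫[2,5] (-(3*t**3 - 12*t**2 - 33*t + 90)) dt = 351/4.
Total enclosed area = 1375/4 + 351/4 = 863/2.

863/2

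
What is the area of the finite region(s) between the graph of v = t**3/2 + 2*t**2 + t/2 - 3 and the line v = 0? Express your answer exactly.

The curve meets the t-axis where t**3/2 + 2*t**2 + t/2 - 3 = 0, i.e. (t - 1)*(t + 2)*(t + 3)/2 = 0, at t = -3, -2, 1.
On [-3, -2] the curve lies above the axis; ∫[-3,-2] (t**3/2 + 2*t**2 + t/2 - 3) dt = 7/24, giving area 7/24.
On [-2, 1] the curve lies below the axis; ∫[-2,1] (t**3/2 + 2*t**2 + t/2 - 3) dt = -45/8, giving area 45/8.
Total area = 7/24 + 45/8 = 71/12.

71/12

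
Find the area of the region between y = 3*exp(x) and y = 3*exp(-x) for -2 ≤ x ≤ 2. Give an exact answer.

The difference (3*exp(x)) - (3*exp(-x)) = 3*exp(x) - 3*exp(-x) changes sign at x = 0 inside [-2, 2], so split the integral there.
∫[-2,0] (3*exp(x) - 3*exp(-x)) dx = -3*exp(2) - 3*exp(-2) + 6; the area of that piece is -6 + 3*exp(-2) + 3*exp(2).
∫[0,2] (3*exp(x) - 3*exp(-x)) dx = -6 + 3*exp(-2) + 3*exp(2).
Total area = (-6 + 3*exp(-2) + 3*exp(2)) + (-6 + 3*exp(-2) + 3*exp(2)) = -12 + 6*exp(-2) + 6*exp(2).

-12 + 6*exp(-2) + 6*exp(2)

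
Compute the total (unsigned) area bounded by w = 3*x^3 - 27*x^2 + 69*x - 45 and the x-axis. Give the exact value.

The curve meets the x-axis where 3*x^3 - 27*x^2 + 69*x - 45 = 0, i.e. 3*(x - 5)*(x - 3)*(x - 1) = 0, at x = 1, 3, 5.
On [1, 3] the curve lies above the axis; ∫[1,3] (3*x^3 - 27*x^2 + 69*x - 45) dx = 12, giving area 12.
On [3, 5] the curve lies below the axis; ∫[3,5] (3*x^3 - 27*x^2 + 69*x - 45) dx = -12, giving area 12.
Total area = 12 + 12 = 24.

24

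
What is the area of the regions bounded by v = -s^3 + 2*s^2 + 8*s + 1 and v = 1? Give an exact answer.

Set the curves equal: -s^3 + 2*s^2 + 8*s + 1 = 1, so -s^3 + 2*s^2 + 8*s = 0, which factors as -s*(s - 4)*(s + 2) = 0. The curves meet at s = -2, 0, 4.
On [-2, 0], v = 1 is on top; that piece has area ∫[-2,0] (-(-s^3 + 2*s^2 + 8*s)) ds = 20/3.
On [0, 4], v = -s^3 + 2*s^2 + 8*s + 1 is on top; that piece has area ∫[0,4] (-s^3 + 2*s^2 + 8*s) ds = 128/3.
Total enclosed area = 20/3 + 128/3 = 148/3.

148/3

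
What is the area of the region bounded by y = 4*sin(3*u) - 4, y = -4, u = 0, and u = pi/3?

8/3

On [0, pi/3], (4*sin(3*u) - 4) - (-4) = 4*sin(3*u) is ≥ 0 throughout, so the area is a single integral of |4*sin(3*u)|.
∫[0,pi/3] (4*sin(3*u)) du = 8/3.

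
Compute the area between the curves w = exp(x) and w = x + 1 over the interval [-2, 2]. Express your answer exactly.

-4 - exp(-2) + exp(2)

On [-2, 2], (exp(x)) - (x + 1) = -x + exp(x) - 1 is ≥ 0 throughout, so the area is a single integral of |-x + exp(x) - 1|.
∫[-2,2] (-x + exp(x) - 1) dx = -4 - exp(-2) + exp(2).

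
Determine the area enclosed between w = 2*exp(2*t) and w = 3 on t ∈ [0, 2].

The difference (2*exp(2*t)) - (3) = 2*exp(2*t) - 3 changes sign at t = -log(2)/2 + log(3)/2 inside [0, 2], so split the integral there.
∫[0,-log(2)/2 + log(3)/2] (2*exp(2*t) - 3) dt = log(2*sqrt(6)/9) + 1/2; the area of that piece is -1/2 + log(3*sqrt(6)/4).
∫[-log(2)/2 + log(3)/2,2] (2*exp(2*t) - 3) dt = -15/2 - 3*log(2)/2 + 3*log(3)/2 + exp(4).
Total area = (-1/2 + log(3*sqrt(6)/4)) + (-15/2 - 3*log(2)/2 + 3*log(3)/2 + exp(4)) = -8 - 7*log(2)/2 + log(6)/2 + 5*log(3)/2 + exp(4).

-8 - 7*log(2)/2 + log(6)/2 + 5*log(3)/2 + exp(4)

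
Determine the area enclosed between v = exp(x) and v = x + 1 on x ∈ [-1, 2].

-9/2 - exp(-1) + exp(2)

On [-1, 2], (exp(x)) - (x + 1) = -x + exp(x) - 1 is ≥ 0 throughout, so the area is a single integral of |-x + exp(x) - 1|.
∫[-1,2] (-x + exp(x) - 1) dx = -9/2 - exp(-1) + exp(2).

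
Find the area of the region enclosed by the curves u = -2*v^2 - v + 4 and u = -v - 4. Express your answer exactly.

Both boundary curves give u as a function of v, so integrate with respect to v. Setting them equal: -2*v^2 + 8 = 0, i.e. -2*(v - 2)*(v + 2) = 0, so they meet at v = -2, 2.
For v in [-2, 2], u = -2*v^2 - v + 4 is on the right; area = ∫[-2,2] (-2*v^2 + 8) dv = 64/3.

64/3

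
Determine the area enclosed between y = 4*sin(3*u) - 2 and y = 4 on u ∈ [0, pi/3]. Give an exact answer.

On [0, pi/3], (4*sin(3*u) - 2) - (4) = 4*sin(3*u) - 6 is ≤ 0 throughout, so the area is a single integral of |4*sin(3*u) - 6|.
∫[0,pi/3] (4*sin(3*u) - 6) du = 8/3 - 2*pi; the area of that piece is -8/3 + 2*pi.

-8/3 + 2*pi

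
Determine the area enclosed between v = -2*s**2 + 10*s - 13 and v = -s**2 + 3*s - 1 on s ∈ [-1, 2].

On [-1, 2], (-2*s**2 + 10*s - 13) - (-s**2 + 3*s - 1) = -s**2 + 7*s - 12 is ≤ 0 throughout, so the area is a single integral of |-s**2 + 7*s - 12|.
∫[-1,2] (-s**2 + 7*s - 12) ds = -57/2; the area of that piece is 57/2.

57/2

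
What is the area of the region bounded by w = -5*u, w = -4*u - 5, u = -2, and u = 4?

On [-2, 4], (-5*u) - (-4*u - 5) = -u + 5 is ≥ 0 throughout, so the area is a single integral of |-u + 5|.
∫[-2,4] (-u + 5) du = 24.

24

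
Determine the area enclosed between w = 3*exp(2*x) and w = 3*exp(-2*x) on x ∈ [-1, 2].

The difference (3*exp(2*x)) - (3*exp(-2*x)) = 3*exp(2*x) - 3*exp(-2*x) changes sign at x = 0 inside [-1, 2], so split the integral there.
∫[-1,0] (3*exp(2*x) - 3*exp(-2*x)) dx = -3*exp(2)/2 - 3*exp(-2)/2 + 3; the area of that piece is -3 + 3*exp(-2)/2 + 3*exp(2)/2.
∫[0,2] (3*exp(2*x) - 3*exp(-2*x)) dx = -3 + 3*exp(-4)/2 + 3*exp(4)/2.
Total area = (-3 + 3*exp(-2)/2 + 3*exp(2)/2) + (-3 + 3*exp(-4)/2 + 3*exp(4)/2) = -6 + 3*exp(-4)/2 + 3*exp(-2)/2 + 3*exp(2)/2 + 3*exp(4)/2.

-6 + 3*exp(-4)/2 + 3*exp(-2)/2 + 3*exp(2)/2 + 3*exp(4)/2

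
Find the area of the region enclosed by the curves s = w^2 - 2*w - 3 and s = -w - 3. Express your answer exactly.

1/6

Both boundary curves give s as a function of w, so integrate with respect to w. Setting them equal: w^2 - w = 0, i.e. w*(w - 1) = 0, so they meet at w = 0, 1.
For w in [0, 1], s = w^2 - 2*w - 3 is on the left; area = ∫[0,1] (-(w^2 - w)) dw = 1/6.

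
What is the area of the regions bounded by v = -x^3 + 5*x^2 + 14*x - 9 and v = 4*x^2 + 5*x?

Set the curves equal: -x^3 + 5*x^2 + 14*x - 9 = 4*x^2 + 5*x, so -x^3 + x^2 + 9*x - 9 = 0, which factors as -(x - 3)*(x - 1)*(x + 3) = 0. The curves meet at x = -3, 1, 3.
On [-3, 1], v = 4*x^2 + 5*x is on top; that piece has area ∫[-3,1] (-(-x^3 + x^2 + 9*x - 9)) dx = 128/3.
On [1, 3], v = -x^3 + 5*x^2 + 14*x - 9 is on top; that piece has area ∫[1,3] (-x^3 + x^2 + 9*x - 9) dx = 20/3.
Total enclosed area = 128/3 + 20/3 = 148/3.

148/3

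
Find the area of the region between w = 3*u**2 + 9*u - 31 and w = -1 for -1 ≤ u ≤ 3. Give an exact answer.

The difference (3*u**2 + 9*u - 31) - (-1) = 3*u**2 + 9*u - 30 changes sign at u = 2 inside [-1, 3], so split the integral there.
∫[-1,2] (3*u**2 + 9*u - 30) du = -135/2; the area of that piece is 135/2.
∫[2,3] (3*u**2 + 9*u - 30) du = 23/2.
Total area = 135/2 + 23/2 = 79.

79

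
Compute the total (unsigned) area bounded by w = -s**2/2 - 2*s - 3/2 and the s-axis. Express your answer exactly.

The curve meets the s-axis where -s**2/2 - 2*s - 3/2 = 0, i.e. -(s + 1)*(s + 3)/2 = 0, at s = -3, -1.
On [-3, -1] the curve lies above the axis; ∫[-3,-1] (-s**2/2 - 2*s - 3/2) ds = 2/3, giving area 2/3.

2/3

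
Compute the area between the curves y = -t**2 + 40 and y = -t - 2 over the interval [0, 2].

On [0, 2], (-t**2 + 40) - (-t - 2) = -t**2 + t + 42 is ≥ 0 throughout, so the area is a single integral of |-t**2 + t + 42|.
∫[0,2] (-t**2 + t + 42) dt = 250/3.

250/3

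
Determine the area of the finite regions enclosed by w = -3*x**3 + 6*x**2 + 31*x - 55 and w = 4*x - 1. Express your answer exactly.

Set the curves equal: -3*x**3 + 6*x**2 + 31*x - 55 = 4*x - 1, so -3*x**3 + 6*x**2 + 27*x - 54 = 0, which factors as -3*(x - 3)*(x - 2)*(x + 3) = 0. The curves meet at x = -3, 2, 3.
On [-3, 2], w = 4*x - 1 is on top; that piece has area ∫[-3,2] (-(-3*x**3 + 6*x**2 + 27*x - 54)) dx = 875/4.
On [2, 3], w = -3*x**3 + 6*x**2 + 31*x - 55 is on top; that piece has area ∫[2,3] (-3*x**3 + 6*x**2 + 27*x - 54) dx = 11/4.
Total enclosed area = 875/4 + 11/4 = 443/2.

443/2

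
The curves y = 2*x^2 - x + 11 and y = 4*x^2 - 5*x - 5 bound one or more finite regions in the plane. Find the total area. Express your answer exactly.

Set the curves equal: 2*x^2 - x + 11 = 4*x^2 - 5*x - 5, so -2*x^2 + 4*x + 16 = 0, which factors as -2*(x - 4)*(x + 2) = 0. The curves meet at x = -2, 4.
On [-2, 4], y = 2*x^2 - x + 11 is on top; that piece has area ∫[-2,4] (-2*x^2 + 4*x + 16) dx = 72.

72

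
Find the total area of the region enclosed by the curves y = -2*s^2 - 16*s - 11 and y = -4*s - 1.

64/3

Set the curves equal: -2*s^2 - 16*s - 11 = -4*s - 1, so -2*s^2 - 12*s - 10 = 0, which factors as -2*(s + 1)*(s + 5) = 0. The curves meet at s = -5, -1.
On [-5, -1], y = -2*s^2 - 16*s - 11 is on top; that piece has area ∫[-5,-1] (-2*s^2 - 12*s - 10) ds = 64/3.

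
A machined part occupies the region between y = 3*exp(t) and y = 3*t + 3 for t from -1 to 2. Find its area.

-27/2 - 3*exp(-1) + 3*exp(2)

On [-1, 2], (3*exp(t)) - (3*t + 3) = -3*t + 3*exp(t) - 3 is ≥ 0 throughout, so the area is a single integral of |-3*t + 3*exp(t) - 3|.
∫[-1,2] (-3*t + 3*exp(t) - 3) dt = -27/2 - 3*exp(-1) + 3*exp(2).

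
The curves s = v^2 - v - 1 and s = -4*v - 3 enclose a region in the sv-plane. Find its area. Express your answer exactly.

1/6

Both boundary curves give s as a function of v, so integrate with respect to v. Setting them equal: v^2 + 3*v + 2 = 0, i.e. (v + 1)*(v + 2) = 0, so they meet at v = -2, -1.
For v in [-2, -1], s = v^2 - v - 1 is on the left; area = ∫[-2,-1] (-(v^2 + 3*v + 2)) dv = 1/6.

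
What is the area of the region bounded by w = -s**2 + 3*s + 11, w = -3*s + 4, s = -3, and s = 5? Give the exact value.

The difference (-s**2 + 3*s + 11) - (-3*s + 4) = -s**2 + 6*s + 7 changes sign at s = -1 inside [-3, 5], so split the integral there.
∫[-3,-1] (-s**2 + 6*s + 7) ds = -56/3; the area of that piece is 56/3.
∫[-1,5] (-s**2 + 6*s + 7) ds = 72.
Total area = 56/3 + 72 = 272/3.

272/3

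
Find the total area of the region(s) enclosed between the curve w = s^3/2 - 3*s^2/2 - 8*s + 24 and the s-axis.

517/4

The curve meets the s-axis where s^3/2 - 3*s^2/2 - 8*s + 24 = 0, i.e. (s - 4)*(s - 3)*(s + 4)/2 = 0, at s = -4, 3, 4.
On [-4, 3] the curve lies above the axis; ∫[-4,3] (s^3/2 - 3*s^2/2 - 8*s + 24) ds = 1029/8, giving area 1029/8.
On [3, 4] the curve lies below the axis; ∫[3,4] (s^3/2 - 3*s^2/2 - 8*s + 24) ds = -5/8, giving area 5/8.
Total area = 1029/8 + 5/8 = 517/4.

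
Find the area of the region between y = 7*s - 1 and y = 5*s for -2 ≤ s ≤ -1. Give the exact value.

4

On [-2, -1], (7*s - 1) - (5*s) = 2*s - 1 is ≤ 0 throughout, so the area is a single integral of |2*s - 1|.
∫[-2,-1] (2*s - 1) ds = -4; the area of that piece is 4.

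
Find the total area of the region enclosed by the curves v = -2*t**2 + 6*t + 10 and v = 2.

Set the curves equal: -2*t**2 + 6*t + 10 = 2, so -2*t**2 + 6*t + 8 = 0, which factors as -2*(t - 4)*(t + 1) = 0. The curves meet at t = -1, 4.
On [-1, 4], v = -2*t**2 + 6*t + 10 is on top; that piece has area ∫[-1,4] (-2*t**2 + 6*t + 8) dt = 125/3.

125/3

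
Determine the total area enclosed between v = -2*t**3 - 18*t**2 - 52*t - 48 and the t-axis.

1

The curve meets the t-axis where -2*t**3 - 18*t**2 - 52*t - 48 = 0, i.e. -2*(t + 2)*(t + 3)*(t + 4) = 0, at t = -4, -3, -2.
On [-4, -3] the curve lies below the axis; ∫[-4,-3] (-2*t**3 - 18*t**2 - 52*t - 48) dt = -1/2, giving area 1/2.
On [-3, -2] the curve lies above the axis; ∫[-3,-2] (-2*t**3 - 18*t**2 - 52*t - 48) dt = 1/2, giving area 1/2.
Total area = 1/2 + 1/2 = 1.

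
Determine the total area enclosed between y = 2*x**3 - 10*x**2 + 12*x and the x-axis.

37/6

The curve meets the x-axis where 2*x**3 - 10*x**2 + 12*x = 0, i.e. 2*x*(x - 3)*(x - 2) = 0, at x = 0, 2, 3.
On [0, 2] the curve lies above the axis; ∫[0,2] (2*x**3 - 10*x**2 + 12*x) dx = 16/3, giving area 16/3.
On [2, 3] the curve lies below the axis; ∫[2,3] (2*x**3 - 10*x**2 + 12*x) dx = -5/6, giving area 5/6.
Total area = 16/3 + 5/6 = 37/6.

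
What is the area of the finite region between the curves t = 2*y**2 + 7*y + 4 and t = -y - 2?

Both boundary curves give t as a function of y, so integrate with respect to y. Setting them equal: 2*y**2 + 8*y + 6 = 0, i.e. 2*(y + 1)*(y + 3) = 0, so they meet at y = -3, -1.
For y in [-3, -1], t = 2*y**2 + 7*y + 4 is on the left; area = ∫[-3,-1] (-(2*y**2 + 8*y + 6)) dy = 8/3.

8/3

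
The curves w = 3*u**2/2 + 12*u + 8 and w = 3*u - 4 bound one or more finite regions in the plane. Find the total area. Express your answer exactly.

2

Set the curves equal: 3*u**2/2 + 12*u + 8 = 3*u - 4, so 3*u**2/2 + 9*u + 12 = 0, which factors as 3*(u + 2)*(u + 4)/2 = 0. The curves meet at u = -4, -2.
On [-4, -2], w = 3*u - 4 is on top; that piece has area ∫[-4,-2] (-(3*u**2/2 + 9*u + 12)) du = 2.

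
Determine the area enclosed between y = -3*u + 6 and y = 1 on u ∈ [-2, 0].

On [-2, 0], (-3*u + 6) - (1) = -3*u + 5 is ≥ 0 throughout, so the area is a single integral of |-3*u + 5|.
∫[-2,0] (-3*u + 5) du = 16.

16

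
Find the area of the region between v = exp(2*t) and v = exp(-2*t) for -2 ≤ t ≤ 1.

The difference (exp(2*t)) - (exp(-2*t)) = exp(2*t) - exp(-2*t) changes sign at t = 0 inside [-2, 1], so split the integral there.
∫[-2,0] (exp(2*t) - exp(-2*t)) dt = -exp(4)/2 - exp(-4)/2 + 1; the area of that piece is -1 + exp(-4)/2 + exp(4)/2.
∫[0,1] (exp(2*t) - exp(-2*t)) dt = -1 + exp(-2)/2 + exp(2)/2.
Total area = (-1 + exp(-4)/2 + exp(4)/2) + (-1 + exp(-2)/2 + exp(2)/2) = -2 + exp(-4)/2 + exp(-2)/2 + exp(2)/2 + exp(4)/2.

-2 + exp(-4)/2 + exp(-2)/2 + exp(2)/2 + exp(4)/2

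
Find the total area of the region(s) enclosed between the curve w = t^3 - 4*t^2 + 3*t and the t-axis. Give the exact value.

The curve meets the t-axis where t^3 - 4*t^2 + 3*t = 0, i.e. t*(t - 3)*(t - 1) = 0, at t = 0, 1, 3.
On [0, 1] the curve lies above the axis; ∫[0,1] (t^3 - 4*t^2 + 3*t) dt = 5/12, giving area 5/12.
On [1, 3] the curve lies below the axis; ∫[1,3] (t^3 - 4*t^2 + 3*t) dt = -8/3, giving area 8/3.
Total area = 5/12 + 8/3 = 37/12.

37/12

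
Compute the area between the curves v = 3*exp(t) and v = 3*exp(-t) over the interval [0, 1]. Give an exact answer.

On [0, 1], (3*exp(t)) - (3*exp(-t)) = 3*exp(t) - 3*exp(-t) is ≥ 0 throughout, so the area is a single integral of |3*exp(t) - 3*exp(-t)|.
∫[0,1] (3*exp(t) - 3*exp(-t)) dt = -6 + 3*exp(-1) + 3*exp(1).

-6 + 3*exp(-1) + 3*exp(1)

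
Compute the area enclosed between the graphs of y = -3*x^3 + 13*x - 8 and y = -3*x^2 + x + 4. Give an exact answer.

71/2

Set the curves equal: -3*x^3 + 13*x - 8 = -3*x^2 + x + 4, so -3*x^3 + 3*x^2 + 12*x - 12 = 0, which factors as -3*(x - 2)*(x - 1)*(x + 2) = 0. The curves meet at x = -2, 1, 2.
On [-2, 1], y = -3*x^2 + x + 4 is on top; that piece has area ∫[-2,1] (-(-3*x^3 + 3*x^2 + 12*x - 12)) dx = 135/4.
On [1, 2], y = -3*x^3 + 13*x - 8 is on top; that piece has area ∫[1,2] (-3*x^3 + 3*x^2 + 12*x - 12) dx = 7/4.
Total enclosed area = 135/4 + 7/4 = 71/2.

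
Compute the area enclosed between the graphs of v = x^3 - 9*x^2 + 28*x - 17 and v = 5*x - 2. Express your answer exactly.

8

Set the curves equal: x^3 - 9*x^2 + 28*x - 17 = 5*x - 2, so x^3 - 9*x^2 + 23*x - 15 = 0, which factors as (x - 5)*(x - 3)*(x - 1) = 0. The curves meet at x = 1, 3, 5.
On [1, 3], v = x^3 - 9*x^2 + 28*x - 17 is on top; that piece has area ∫[1,3] (x^3 - 9*x^2 + 23*x - 15) dx = 4.
On [3, 5], v = 5*x - 2 is on top; that piece has area ∫[3,5] (-(x^3 - 9*x^2 + 23*x - 15)) dx = 4.
Total enclosed area = 4 + 4 = 8.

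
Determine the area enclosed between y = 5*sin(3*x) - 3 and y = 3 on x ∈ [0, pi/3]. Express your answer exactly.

On [0, pi/3], (5*sin(3*x) - 3) - (3) = 5*sin(3*x) - 6 is ≤ 0 throughout, so the area is a single integral of |5*sin(3*x) - 6|.
∫[0,pi/3] (5*sin(3*x) - 6) dx = 10/3 - 2*pi; the area of that piece is -10/3 + 2*pi.

-10/3 + 2*pi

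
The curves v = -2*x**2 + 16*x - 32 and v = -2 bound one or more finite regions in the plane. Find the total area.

8/3

Set the curves equal: -2*x**2 + 16*x - 32 = -2, so -2*x**2 + 16*x - 30 = 0, which factors as -2*(x - 5)*(x - 3) = 0. The curves meet at x = 3, 5.
On [3, 5], v = -2*x**2 + 16*x - 32 is on top; that piece has area ∫[3,5] (-2*x**2 + 16*x - 30) dx = 8/3.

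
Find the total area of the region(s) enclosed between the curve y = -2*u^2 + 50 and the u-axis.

1000/3

The curve meets the u-axis where -2*u^2 + 50 = 0, i.e. -2*(u - 5)*(u + 5) = 0, at u = -5, 5.
On [-5, 5] the curve lies above the axis; ∫[-5,5] (-2*u^2 + 50) du = 1000/3, giving area 1000/3.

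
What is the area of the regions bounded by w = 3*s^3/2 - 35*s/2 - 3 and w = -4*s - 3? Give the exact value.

243/4

Set the curves equal: 3*s^3/2 - 35*s/2 - 3 = -4*s - 3, so 3*s^3/2 - 27*s/2 = 0, which factors as 3*s*(s - 3)*(s + 3)/2 = 0. The curves meet at s = -3, 0, 3.
On [-3, 0], w = 3*s^3/2 - 35*s/2 - 3 is on top; that piece has area ∫[-3,0] (3*s^3/2 - 27*s/2) ds = 243/8.
On [0, 3], w = -4*s - 3 is on top; that piece has area ∫[0,3] (-(3*s^3/2 - 27*s/2)) ds = 243/8.
Total enclosed area = 243/8 + 243/8 = 243/4.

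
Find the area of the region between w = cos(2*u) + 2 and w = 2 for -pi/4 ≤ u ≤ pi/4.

On [-pi/4, pi/4], (cos(2*u) + 2) - (2) = cos(2*u) is ≥ 0 throughout, so the area is a single integral of |cos(2*u)|.
∫[-pi/4,pi/4] (cos(2*u)) du = 1.

1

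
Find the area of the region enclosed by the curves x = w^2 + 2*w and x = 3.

32/3

Both boundary curves give x as a function of w, so integrate with respect to w. Setting them equal: w^2 + 2*w - 3 = 0, i.e. (w - 1)*(w + 3) = 0, so they meet at w = -3, 1.
For w in [-3, 1], x = w^2 + 2*w is on the left; area = ∫[-3,1] (-(w^2 + 2*w - 3)) dw = 32/3.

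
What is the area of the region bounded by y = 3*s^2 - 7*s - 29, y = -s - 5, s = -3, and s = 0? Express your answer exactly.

38

The difference (3*s^2 - 7*s - 29) - (-s - 5) = 3*s^2 - 6*s - 24 changes sign at s = -2 inside [-3, 0], so split the integral there.
∫[-3,-2] (3*s^2 - 6*s - 24) ds = 10.
∫[-2,0] (3*s^2 - 6*s - 24) ds = -28; the area of that piece is 28.
Total area = 10 + 28 = 38.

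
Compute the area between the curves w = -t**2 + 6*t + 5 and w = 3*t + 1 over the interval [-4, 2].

45

The difference (-t**2 + 6*t + 5) - (3*t + 1) = -t**2 + 3*t + 4 changes sign at t = -1 inside [-4, 2], so split the integral there.
∫[-4,-1] (-t**2 + 3*t + 4) dt = -63/2; the area of that piece is 63/2.
∫[-1,2] (-t**2 + 3*t + 4) dt = 27/2.
Total area = 63/2 + 27/2 = 45.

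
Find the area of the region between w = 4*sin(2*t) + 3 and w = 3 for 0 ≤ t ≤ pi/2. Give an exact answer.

On [0, pi/2], (4*sin(2*t) + 3) - (3) = 4*sin(2*t) is ≥ 0 throughout, so the area is a single integral of |4*sin(2*t)|.
∫[0,pi/2] (4*sin(2*t)) dt = 4.

4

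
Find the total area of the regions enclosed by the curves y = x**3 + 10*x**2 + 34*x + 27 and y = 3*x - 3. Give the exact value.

Set the curves equal: x**3 + 10*x**2 + 34*x + 27 = 3*x - 3, so x**3 + 10*x**2 + 31*x + 30 = 0, which factors as (x + 2)*(x + 3)*(x + 5) = 0. The curves meet at x = -5, -3, -2.
On [-5, -3], y = x**3 + 10*x**2 + 34*x + 27 is on top; that piece has area ∫[-5,-3] (x**3 + 10*x**2 + 31*x + 30) dx = 8/3.
On [-3, -2], y = 3*x - 3 is on top; that piece has area ∫[-3,-2] (-(x**3 + 10*x**2 + 31*x + 30)) dx = 5/12.
Total enclosed area = 8/3 + 5/12 = 37/12.

37/12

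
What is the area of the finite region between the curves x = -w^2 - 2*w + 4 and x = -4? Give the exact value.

Both boundary curves give x as a function of w, so integrate with respect to w. Setting them equal: -w^2 - 2*w + 8 = 0, i.e. -(w - 2)*(w + 4) = 0, so they meet at w = -4, 2.
For w in [-4, 2], x = -w^2 - 2*w + 4 is on the right; area = ∫[-4,2] (-w^2 - 2*w + 8) dw = 36.

36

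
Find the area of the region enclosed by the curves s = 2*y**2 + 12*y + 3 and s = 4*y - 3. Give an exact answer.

Both boundary curves give s as a function of y, so integrate with respect to y. Setting them equal: 2*y**2 + 8*y + 6 = 0, i.e. 2*(y + 1)*(y + 3) = 0, so they meet at y = -3, -1.
For y in [-3, -1], s = 2*y**2 + 12*y + 3 is on the left; area = ∫[-3,-1] (-(2*y**2 + 8*y + 6)) dy = 8/3.

8/3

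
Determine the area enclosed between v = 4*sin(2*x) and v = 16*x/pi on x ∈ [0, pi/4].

On [0, pi/4], (4*sin(2*x)) - (16*x/pi) = -16*x/pi + 4*sin(2*x) is ≥ 0 throughout, so the area is a single integral of |-16*x/pi + 4*sin(2*x)|.
∫[0,pi/4] (-16*x/pi + 4*sin(2*x)) dx = 2 - pi/2.

2 - pi/2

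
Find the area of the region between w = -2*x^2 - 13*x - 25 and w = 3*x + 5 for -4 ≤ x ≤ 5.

1412/3

The difference (-2*x^2 - 13*x - 25) - (3*x + 5) = -2*x^2 - 16*x - 30 changes sign at x = -3 inside [-4, 5], so split the integral there.
∫[-4,-3] (-2*x^2 - 16*x - 30) dx = 4/3.
∫[-3,5] (-2*x^2 - 16*x - 30) dx = -1408/3; the area of that piece is 1408/3.
Total area = 4/3 + 1408/3 = 1412/3.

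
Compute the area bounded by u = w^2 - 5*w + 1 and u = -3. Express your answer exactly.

Both boundary curves give u as a function of w, so integrate with respect to w. Setting them equal: w^2 - 5*w + 4 = 0, i.e. (w - 4)*(w - 1) = 0, so they meet at w = 1, 4.
For w in [1, 4], u = w^2 - 5*w + 1 is on the left; area = ∫[1,4] (-(w^2 - 5*w + 4)) dw = 9/2.

9/2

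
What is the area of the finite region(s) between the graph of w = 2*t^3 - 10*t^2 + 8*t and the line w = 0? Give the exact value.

The curve meets the t-axis where 2*t^3 - 10*t^2 + 8*t = 0, i.e. 2*t*(t - 4)*(t - 1) = 0, at t = 0, 1, 4.
On [0, 1] the curve lies above the axis; ∫[0,1] (2*t^3 - 10*t^2 + 8*t) dt = 7/6, giving area 7/6.
On [1, 4] the curve lies below the axis; ∫[1,4] (2*t^3 - 10*t^2 + 8*t) dt = -45/2, giving area 45/2.
Total area = 7/6 + 45/2 = 71/3.

71/3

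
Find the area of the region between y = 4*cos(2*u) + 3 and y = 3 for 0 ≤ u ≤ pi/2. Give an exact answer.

The difference (4*cos(2*u) + 3) - (3) = 4*cos(2*u) changes sign at u = pi/4 inside [0, pi/2], so split the integral there.
∫[0,pi/4] (4*cos(2*u)) du = 2.
∫[pi/4,pi/2] (4*cos(2*u)) du = -2; the area of that piece is 2.
Total area = 2 + 2 = 4.

4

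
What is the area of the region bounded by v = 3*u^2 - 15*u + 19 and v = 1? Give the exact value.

1/2

Set the curves equal: 3*u^2 - 15*u + 19 = 1, so 3*u^2 - 15*u + 18 = 0, which factors as 3*(u - 3)*(u - 2) = 0. The curves meet at u = 2, 3.
On [2, 3], v = 1 is on top; that piece has area ∫[2,3] (-(3*u^2 - 15*u + 18)) du = 1/2.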